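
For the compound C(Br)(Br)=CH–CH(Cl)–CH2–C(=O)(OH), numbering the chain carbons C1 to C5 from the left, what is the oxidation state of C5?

C5 has one bond to C (0), a double bond to O (2×+1 = +2), one bond to O (+1).
Oxidation state = 0 + 2 + 1 = +3.

+3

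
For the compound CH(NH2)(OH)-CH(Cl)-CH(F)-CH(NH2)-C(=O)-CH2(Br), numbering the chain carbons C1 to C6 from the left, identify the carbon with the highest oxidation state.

C5

Bonds to more-electronegative neighbours contribute +1 each, bonds to H or metals contribute −1 each, and C–C bonds contribute 0. Tallying each carbon:
C1: 1C, 1H, 1O, 1N → 0 − 1 + 1 + 1 = +1
C2: 2C, 1H, 1Cl → 0 − 1 + 1 = 0
C3: 2C, 1H, 1F → 0 − 1 + 1 = 0
C4: 2C, 1H, 1N → 0 − 1 + 1 = 0
C5: 2C, 2O → 0 + 2 = +2
C6: 1C, 2H, 1Br → 0 − 2 + 1 = -1
The most oxidised carbon is C5 at +2.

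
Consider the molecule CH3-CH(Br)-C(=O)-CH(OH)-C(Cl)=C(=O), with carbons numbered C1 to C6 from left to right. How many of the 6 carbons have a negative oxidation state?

Tallying each carbon's bonds:
C1: 1C, 3H → 0 − 3 = -3
C2: 2C, 1H, 1Br → 0 − 1 + 1 = 0
C3: 2C, 2O → 0 + 2 = +2
C4: 2C, 1H, 1O → 0 − 1 + 1 = 0
C5: 3C, 1Cl → 0 + 1 = +1
C6: 2C, 2O → 0 + 2 = +2
1 carbon (C1) meets the condition.

1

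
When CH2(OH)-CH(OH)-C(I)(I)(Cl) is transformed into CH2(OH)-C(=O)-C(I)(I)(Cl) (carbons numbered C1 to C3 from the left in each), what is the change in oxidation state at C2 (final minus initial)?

Before: C2 has 2 bonds to C, 1 bond to H, 1 bond to O → oxidation state 0.
After: C2 has 2 bonds to C, 2 bonds to O → oxidation state +2.
Δ = +2 − (0) = +2, so this is an oxidation at C2.

+2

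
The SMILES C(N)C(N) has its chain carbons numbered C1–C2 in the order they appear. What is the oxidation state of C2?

-1

C2 has one bond to C (0), one bond to H (-1), one bond to H (-1), one bond to N (+1).
Oxidation state = 0 − 1 − 1 + 1 = -1.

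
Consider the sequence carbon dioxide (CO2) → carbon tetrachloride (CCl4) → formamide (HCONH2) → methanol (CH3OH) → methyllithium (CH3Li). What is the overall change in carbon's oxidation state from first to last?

Carbon oxidation states along the series — carbon dioxide: +4, carbon tetrachloride: +4, formamide: +2, methanol: -2, methyllithium: -4.
Net change = -4 − (+4) = -8.

-8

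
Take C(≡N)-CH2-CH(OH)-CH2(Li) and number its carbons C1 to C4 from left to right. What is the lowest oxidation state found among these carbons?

-3

Tallying each carbon's bonds:
C1: 1C, 3N → 0 + 3 = +3
C2: 2C, 2H → 0 − 2 = -2
C3: 2C, 1H, 1O → 0 − 1 + 1 = 0
C4: 1C, 2H, 1Li → 0 − 2 − 1 = -3
The lowest value is -3.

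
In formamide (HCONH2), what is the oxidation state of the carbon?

Bonds to more-electronegative neighbours contribute +1 each, bonds to H or metals contribute −1 each, and C–C bonds contribute 0.
The carbon has one bond to H (-1), a double bond to O (2×+1 = +2), one bond to N (+1).
Oxidation state = -1 + 2 + 1 = +2.

+2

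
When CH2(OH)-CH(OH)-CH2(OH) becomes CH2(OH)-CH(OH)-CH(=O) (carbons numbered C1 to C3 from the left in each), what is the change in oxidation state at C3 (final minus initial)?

+2

Before: C3 has 1 bond to C, 2 bonds to H, 1 bond to O → oxidation state -1.
After: C3 has 1 bond to C, 1 bond to H, 2 bonds to O → oxidation state +1.
Δ = +1 − (-1) = +2, so this is an oxidation at C3.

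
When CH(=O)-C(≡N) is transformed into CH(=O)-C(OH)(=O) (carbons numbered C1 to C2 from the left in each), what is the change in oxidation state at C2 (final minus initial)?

0

Before: C2 has 1 bond to C, 3 bonds to N → oxidation state +3.
After: C2 has 1 bond to C, 3 bonds to O → oxidation state +3.
Δ = +3 − (+3) = 0, so no net redox change at C2.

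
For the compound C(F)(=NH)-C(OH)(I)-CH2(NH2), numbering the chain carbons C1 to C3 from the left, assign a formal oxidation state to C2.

+2

Count +1 for every bond to an atom more electronegative than carbon and −1 for every bond to one less electronegative; C–C bonds are 0.
C2 has one bond to C (0), one bond to C (0), one bond to O (+1), one bond to I (+1).
Oxidation state = 0 + 0 + 1 + 1 = +2.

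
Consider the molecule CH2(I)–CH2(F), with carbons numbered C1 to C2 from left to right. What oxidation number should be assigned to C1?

-1

C1 has one bond to C (0), one bond to H (-1), one bond to I (+1), one bond to H (-1).
Oxidation state = 0 − 1 + 1 − 1 = -1.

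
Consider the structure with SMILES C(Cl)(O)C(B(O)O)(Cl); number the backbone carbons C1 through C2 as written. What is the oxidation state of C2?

C2 has one bond to C (0), one bond to B (-1), one bond to H (-1), one bond to Cl (+1).
Oxidation state = 0 − 1 − 1 + 1 = -1.

-1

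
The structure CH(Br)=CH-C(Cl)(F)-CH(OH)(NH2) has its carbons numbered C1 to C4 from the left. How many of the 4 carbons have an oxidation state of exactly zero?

1

Tallying each carbon's bonds:
C1: 2C, 1H, 1Br → 0 − 1 + 1 = 0
C2: 3C, 1H → 0 − 1 = -1
C3: 2C, 1F, 1Cl → 0 + 1 + 1 = +2
C4: 1C, 1H, 1O, 1N → 0 − 1 + 1 + 1 = +1
1 carbon (C1) meets the condition.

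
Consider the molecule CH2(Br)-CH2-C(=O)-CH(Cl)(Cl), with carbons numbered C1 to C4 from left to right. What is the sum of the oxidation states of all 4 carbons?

Each bond to a more electronegative atom (O, N, halogen) counts +1, each bond to a less electronegative atom (H, metal, B, Si) counts −1, and each C–C bond counts 0. Tallying each carbon:
C1: 1C, 2H, 1Br → 0 − 2 + 1 = -1
C2: 2C, 2H → 0 − 2 = -2
C3: 2C, 2O → 0 + 2 = +2
C4: 1C, 1H, 2Cl → 0 − 1 + 2 = +1
Sum = -1 − 2 + 2 + 1 = 0.

0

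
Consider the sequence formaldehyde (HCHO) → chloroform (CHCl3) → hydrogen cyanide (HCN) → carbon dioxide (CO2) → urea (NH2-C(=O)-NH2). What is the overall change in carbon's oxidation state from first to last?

Carbon oxidation states along the series — formaldehyde: 0, chloroform: +2, hydrogen cyanide: +2, carbon dioxide: +4, urea: +4.
Net change = +4 − (0) = +4.

+4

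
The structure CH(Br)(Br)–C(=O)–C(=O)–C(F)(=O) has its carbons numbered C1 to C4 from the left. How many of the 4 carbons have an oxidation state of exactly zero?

Tallying each carbon's bonds:
C1: 1C, 1H, 2Br → 0 − 1 + 2 = +1
C2: 2C, 2O → 0 + 2 = +2
C3: 2C, 2O → 0 + 2 = +2
C4: 1C, 2O, 1F → 0 + 2 + 1 = +3
0 carbons meet the condition.

0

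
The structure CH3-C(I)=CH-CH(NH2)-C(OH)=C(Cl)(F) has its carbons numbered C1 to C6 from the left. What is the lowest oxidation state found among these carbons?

Tallying each carbon's bonds:
C1: 1C, 3H → 0 − 3 = -3
C2: 3C, 1I → 0 + 1 = +1
C3: 3C, 1H → 0 − 1 = -1
C4: 2C, 1H, 1N → 0 − 1 + 1 = 0
C5: 3C, 1O → 0 + 1 = +1
C6: 2C, 1F, 1Cl → 0 + 1 + 1 = +2
The lowest value is -3.

-3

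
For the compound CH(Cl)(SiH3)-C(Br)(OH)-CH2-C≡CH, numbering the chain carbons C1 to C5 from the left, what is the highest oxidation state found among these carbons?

+2

Bonds to more-electronegative neighbours contribute +1 each, bonds to H or metals contribute −1 each, and C–C bonds contribute 0. Tallying each carbon:
C1: 1C, 1H, 1Cl, 1Si → 0 − 1 + 1 − 1 = -1
C2: 2C, 1O, 1Br → 0 + 1 + 1 = +2
C3: 2C, 2H → 0 − 2 = -2
C4: 4C → 0 = 0
C5: 3C, 1H → 0 − 1 = -1
The highest value is +2.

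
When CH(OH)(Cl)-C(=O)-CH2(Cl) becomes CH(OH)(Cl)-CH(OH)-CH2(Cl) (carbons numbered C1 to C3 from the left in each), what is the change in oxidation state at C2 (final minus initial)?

-2

Before: C2 has 2 bonds to C, 2 bonds to O → oxidation state +2.
After: C2 has 2 bonds to C, 1 bond to H, 1 bond to O → oxidation state 0.
Δ = 0 − (+2) = -2, so this is a reduction at C2.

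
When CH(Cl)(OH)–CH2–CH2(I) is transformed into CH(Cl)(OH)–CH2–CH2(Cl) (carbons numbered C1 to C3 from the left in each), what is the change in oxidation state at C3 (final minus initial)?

Before: C3 has 1 bond to C, 2 bonds to H, 1 bond to I → oxidation state -1.
After: C3 has 1 bond to C, 2 bonds to H, 1 bond to Cl → oxidation state -1.
Δ = -1 − (-1) = 0, so no net redox change at C3.

0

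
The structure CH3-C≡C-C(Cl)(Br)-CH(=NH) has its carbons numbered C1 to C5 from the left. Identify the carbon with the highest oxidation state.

C4

Tallying each carbon's bonds:
C1: 1C, 3H → 0 − 3 = -3
C2: 4C → 0 = 0
C3: 4C → 0 = 0
C4: 2C, 1Cl, 1Br → 0 + 1 + 1 = +2
C5: 1C, 1H, 2N → 0 − 1 + 2 = +1
The most oxidised carbon is C4 at +2.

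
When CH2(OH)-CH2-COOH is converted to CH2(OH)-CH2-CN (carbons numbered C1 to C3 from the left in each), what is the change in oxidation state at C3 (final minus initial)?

0

Before: C3 has 1 bond to C, 3 bonds to O → oxidation state +3.
After: C3 has 1 bond to C, 3 bonds to N → oxidation state +3.
Δ = +3 − (+3) = 0, so no net redox change at C3.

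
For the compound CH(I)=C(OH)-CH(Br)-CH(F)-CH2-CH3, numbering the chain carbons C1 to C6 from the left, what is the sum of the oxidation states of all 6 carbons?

-4

Bonds to more-electronegative neighbours contribute +1 each, bonds to H or metals contribute −1 each, and C–C bonds contribute 0. Tallying each carbon:
C1: 2C, 1H, 1I → 0 − 1 + 1 = 0
C2: 3C, 1O → 0 + 1 = +1
C3: 2C, 1H, 1Br → 0 − 1 + 1 = 0
C4: 2C, 1H, 1F → 0 − 1 + 1 = 0
C5: 2C, 2H → 0 − 2 = -2
C6: 1C, 3H → 0 − 3 = -3
Sum = 0 + 1 + 0 + 0 − 2 − 3 = -4.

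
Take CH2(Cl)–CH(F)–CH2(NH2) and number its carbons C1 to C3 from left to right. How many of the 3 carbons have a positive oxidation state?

Tallying each carbon's bonds:
C1: 1C, 2H, 1Cl → 0 − 2 + 1 = -1
C2: 2C, 1H, 1F → 0 − 1 + 1 = 0
C3: 1C, 2H, 1N → 0 − 2 + 1 = -1
0 carbons meet the condition.

0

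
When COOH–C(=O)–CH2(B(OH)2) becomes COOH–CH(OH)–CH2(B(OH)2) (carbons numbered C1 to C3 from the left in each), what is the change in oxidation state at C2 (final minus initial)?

Before: C2 has 2 bonds to C, 2 bonds to O → oxidation state +2.
After: C2 has 2 bonds to C, 1 bond to H, 1 bond to O → oxidation state 0.
Δ = 0 − (+2) = -2, so this is a reduction at C2.

-2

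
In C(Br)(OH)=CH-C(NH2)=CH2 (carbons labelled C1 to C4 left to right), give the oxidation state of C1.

+2

C1 has a double bond to C (2×0 = 0), one bond to Br (+1), one bond to O (+1).
Oxidation state = 0 + 1 + 1 = +2.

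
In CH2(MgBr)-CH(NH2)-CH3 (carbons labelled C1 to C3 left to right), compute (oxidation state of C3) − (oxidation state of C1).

0

C3: 1C, 3H → 0 − 3 = -3
C1: 1C, 2H, 1Mg → 0 − 2 − 1 = -3
Difference: -3 − (-3) = 0.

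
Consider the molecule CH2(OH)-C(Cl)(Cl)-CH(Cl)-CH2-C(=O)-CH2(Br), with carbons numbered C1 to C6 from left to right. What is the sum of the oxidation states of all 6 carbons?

Assign +1 per bond to O/N/halogen, −1 per bond to H or an electropositive element, and 0 per bond to carbon. Tallying each carbon:
C1: 1C, 2H, 1O → 0 − 2 + 1 = -1
C2: 2C, 2Cl → 0 + 2 = +2
C3: 2C, 1H, 1Cl → 0 − 1 + 1 = 0
C4: 2C, 2H → 0 − 2 = -2
C5: 2C, 2O → 0 + 2 = +2
C6: 1C, 2H, 1Br → 0 − 2 + 1 = -1
Sum = -1 + 2 + 0 − 2 + 2 − 1 = 0.

0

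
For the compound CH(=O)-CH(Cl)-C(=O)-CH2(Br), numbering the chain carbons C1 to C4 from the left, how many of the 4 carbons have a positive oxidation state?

2

Assign +1 per bond to O/N/halogen, −1 per bond to H or an electropositive element, and 0 per bond to carbon. Tallying each carbon:
C1: 1C, 1H, 2O → 0 − 1 + 2 = +1
C2: 2C, 1H, 1Cl → 0 − 1 + 1 = 0
C3: 2C, 2O → 0 + 2 = +2
C4: 1C, 2H, 1Br → 0 − 2 + 1 = -1
2 carbons (C1, C3) meet the condition.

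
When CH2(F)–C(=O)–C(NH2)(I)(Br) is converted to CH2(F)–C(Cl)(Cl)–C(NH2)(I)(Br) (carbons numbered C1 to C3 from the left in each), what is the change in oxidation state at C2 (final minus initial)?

0

Before: C2 has 2 bonds to C, 2 bonds to O → oxidation state +2.
After: C2 has 2 bonds to C, 2 bonds to Cl → oxidation state +2.
Δ = +2 − (+2) = 0, so no net redox change at C2.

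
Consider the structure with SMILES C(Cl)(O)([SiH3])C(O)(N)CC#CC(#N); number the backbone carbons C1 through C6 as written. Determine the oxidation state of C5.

Assign +1 per bond to O/N/halogen, −1 per bond to H or an electropositive element, and 0 per bond to carbon.
C5 has a triple bond to C (3×0 = 0), one bond to C (0).
Oxidation state = 0 + 0 = 0.

0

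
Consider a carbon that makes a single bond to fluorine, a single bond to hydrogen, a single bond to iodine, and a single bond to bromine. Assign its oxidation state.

+2

The carbon has one bond to H (-1), one bond to I (+1), one bond to F (+1), one bond to Br (+1).
Oxidation state = -1 + 1 + 1 + 1 = +2.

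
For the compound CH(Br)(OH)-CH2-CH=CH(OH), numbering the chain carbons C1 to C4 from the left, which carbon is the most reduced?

Count +1 for every bond to an atom more electronegative than carbon and −1 for every bond to one less electronegative; C–C bonds are 0. Tallying each carbon:
C1: 1C, 1H, 1O, 1Br → 0 − 1 + 1 + 1 = +1
C2: 2C, 2H → 0 − 2 = -2
C3: 3C, 1H → 0 − 1 = -1
C4: 2C, 1H, 1O → 0 − 1 + 1 = 0
The most reduced carbon is C2 at -2.

C2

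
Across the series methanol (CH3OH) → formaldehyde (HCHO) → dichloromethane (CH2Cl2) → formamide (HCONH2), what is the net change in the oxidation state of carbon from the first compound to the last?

Carbon oxidation states along the series — methanol: -2, formaldehyde: 0, dichloromethane: 0, formamide: +2.
Net change = +2 − (-2) = +4.

+4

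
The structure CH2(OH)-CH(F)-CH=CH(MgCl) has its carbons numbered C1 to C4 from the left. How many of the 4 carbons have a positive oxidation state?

0

Tallying each carbon's bonds:
C1: 1C, 2H, 1O → 0 − 2 + 1 = -1
C2: 2C, 1H, 1F → 0 − 1 + 1 = 0
C3: 3C, 1H → 0 − 1 = -1
C4: 2C, 1H, 1Mg → 0 − 1 − 1 = -2
0 carbons meet the condition.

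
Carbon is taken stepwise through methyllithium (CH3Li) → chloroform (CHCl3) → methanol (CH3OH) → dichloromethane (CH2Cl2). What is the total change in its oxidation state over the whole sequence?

Carbon oxidation states along the series — methyllithium: -4, chloroform: +2, methanol: -2, dichloromethane: 0.
Net change = 0 − (-4) = +4.

+4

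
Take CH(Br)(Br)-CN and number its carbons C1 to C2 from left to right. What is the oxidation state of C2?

C2 has one bond to C (0), a triple bond to N (3×+1 = +3).
Oxidation state = 0 + 3 = +3.

+3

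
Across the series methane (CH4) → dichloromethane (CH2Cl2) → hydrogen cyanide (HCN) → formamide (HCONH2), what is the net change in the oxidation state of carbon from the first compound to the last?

Carbon oxidation states along the series — methane: -4, dichloromethane: 0, hydrogen cyanide: +2, formamide: +2.
Net change = +2 − (-4) = +6.

+6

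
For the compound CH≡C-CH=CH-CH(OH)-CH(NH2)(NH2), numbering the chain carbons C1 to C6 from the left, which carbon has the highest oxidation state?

Assign +1 per bond to O/N/halogen, −1 per bond to H or an electropositive element, and 0 per bond to carbon. Tallying each carbon:
C1: 3C, 1H → 0 − 1 = -1
C2: 4C → 0 = 0
C3: 3C, 1H → 0 − 1 = -1
C4: 3C, 1H → 0 − 1 = -1
C5: 2C, 1H, 1O → 0 − 1 + 1 = 0
C6: 1C, 1H, 2N → 0 − 1 + 2 = +1
The most oxidised carbon is C6 at +1.

C6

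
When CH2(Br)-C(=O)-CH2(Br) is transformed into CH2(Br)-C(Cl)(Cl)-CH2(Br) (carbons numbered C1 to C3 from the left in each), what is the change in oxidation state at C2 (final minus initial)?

Before: C2 has 2 bonds to C, 2 bonds to O → oxidation state +2.
After: C2 has 2 bonds to C, 2 bonds to Cl → oxidation state +2.
Δ = +2 − (+2) = 0, so no net redox change at C2.

0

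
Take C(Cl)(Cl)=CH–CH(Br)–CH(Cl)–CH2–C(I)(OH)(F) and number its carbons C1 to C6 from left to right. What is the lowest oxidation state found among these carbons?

Tallying each carbon's bonds:
C1: 2C, 2Cl → 0 + 2 = +2
C2: 3C, 1H → 0 − 1 = -1
C3: 2C, 1H, 1Br → 0 − 1 + 1 = 0
C4: 2C, 1H, 1Cl → 0 − 1 + 1 = 0
C5: 2C, 2H → 0 − 2 = -2
C6: 1C, 1O, 1F, 1I → 0 + 1 + 1 + 1 = +3
The lowest value is -2.

-2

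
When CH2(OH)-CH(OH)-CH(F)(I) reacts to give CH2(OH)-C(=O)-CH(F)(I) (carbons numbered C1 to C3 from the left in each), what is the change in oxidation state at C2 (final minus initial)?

+2

Before: C2 has 2 bonds to C, 1 bond to H, 1 bond to O → oxidation state 0.
After: C2 has 2 bonds to C, 2 bonds to O → oxidation state +2.
Δ = +2 − (0) = +2, so this is an oxidation at C2.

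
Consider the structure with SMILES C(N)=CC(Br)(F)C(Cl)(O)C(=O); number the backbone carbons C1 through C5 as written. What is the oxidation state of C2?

-1

Each bond to a more electronegative atom (O, N, halogen) counts +1, each bond to a less electronegative atom (H, metal, B, Si) counts −1, and each C–C bond counts 0.
C2 has a double bond to C (2×0 = 0), one bond to C (0), one bond to H (-1).
Oxidation state = 0 + 0 − 1 = -1.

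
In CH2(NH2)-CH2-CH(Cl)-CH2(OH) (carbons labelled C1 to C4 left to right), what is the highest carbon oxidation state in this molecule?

Count +1 for every bond to an atom more electronegative than carbon and −1 for every bond to one less electronegative; C–C bonds are 0. Tallying each carbon:
C1: 1C, 2H, 1N → 0 − 2 + 1 = -1
C2: 2C, 2H → 0 − 2 = -2
C3: 2C, 1H, 1Cl → 0 − 1 + 1 = 0
C4: 1C, 2H, 1O → 0 − 2 + 1 = -1
The highest value is 0.

0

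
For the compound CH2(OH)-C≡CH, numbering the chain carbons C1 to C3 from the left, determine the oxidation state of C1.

C1 has one bond to C (0), one bond to H (-1), one bond to H (-1), one bond to O (+1).
Oxidation state = 0 − 1 − 1 + 1 = -1.

-1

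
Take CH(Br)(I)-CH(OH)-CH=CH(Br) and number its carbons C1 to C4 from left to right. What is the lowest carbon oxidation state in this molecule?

Assign +1 per bond to O/N/halogen, −1 per bond to H or an electropositive element, and 0 per bond to carbon. Tallying each carbon:
C1: 1C, 1H, 1Br, 1I → 0 − 1 + 1 + 1 = +1
C2: 2C, 1H, 1O → 0 − 1 + 1 = 0
C3: 3C, 1H → 0 − 1 = -1
C4: 2C, 1H, 1Br → 0 − 1 + 1 = 0
The lowest value is -1.

-1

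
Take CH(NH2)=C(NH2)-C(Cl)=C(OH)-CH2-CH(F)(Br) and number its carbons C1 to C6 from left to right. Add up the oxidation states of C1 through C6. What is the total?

+2

Assign +1 per bond to O/N/halogen, −1 per bond to H or an electropositive element, and 0 per bond to carbon. Tallying each carbon:
C1: 2C, 1H, 1N → 0 − 1 + 1 = 0
C2: 3C, 1N → 0 + 1 = +1
C3: 3C, 1Cl → 0 + 1 = +1
C4: 3C, 1O → 0 + 1 = +1
C5: 2C, 2H → 0 − 2 = -2
C6: 1C, 1H, 1F, 1Br → 0 − 1 + 1 + 1 = +1
Sum = 0 + 1 + 1 + 1 − 2 + 1 = +2.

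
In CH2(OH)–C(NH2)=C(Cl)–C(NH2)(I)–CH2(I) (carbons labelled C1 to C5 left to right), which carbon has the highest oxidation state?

C4

Each bond to a more electronegative atom (O, N, halogen) counts +1, each bond to a less electronegative atom (H, metal, B, Si) counts −1, and each C–C bond counts 0. Tallying each carbon:
C1: 1C, 2H, 1O → 0 − 2 + 1 = -1
C2: 3C, 1N → 0 + 1 = +1
C3: 3C, 1Cl → 0 + 1 = +1
C4: 2C, 1N, 1I → 0 + 1 + 1 = +2
C5: 1C, 2H, 1I → 0 − 2 + 1 = -1
The most oxidised carbon is C4 at +2.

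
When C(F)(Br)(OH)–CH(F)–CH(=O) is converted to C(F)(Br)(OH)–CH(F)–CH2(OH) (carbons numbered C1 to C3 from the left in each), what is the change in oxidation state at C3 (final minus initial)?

Before: C3 has 1 bond to C, 1 bond to H, 2 bonds to O → oxidation state +1.
After: C3 has 1 bond to C, 2 bonds to H, 1 bond to O → oxidation state -1.
Δ = -1 − (+1) = -2, so this is a reduction at C3.

-2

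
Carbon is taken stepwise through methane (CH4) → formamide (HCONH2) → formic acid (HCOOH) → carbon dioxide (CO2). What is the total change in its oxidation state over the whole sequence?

Carbon oxidation states along the series — methane: -4, formamide: +2, formic acid: +2, carbon dioxide: +4.
Net change = +4 − (-4) = +8.

+8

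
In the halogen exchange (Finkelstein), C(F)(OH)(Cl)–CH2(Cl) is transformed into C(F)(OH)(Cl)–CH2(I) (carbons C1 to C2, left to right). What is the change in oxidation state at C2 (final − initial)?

0

Before: C2 has 1 bond to C, 2 bonds to H, 1 bond to Cl → oxidation state -1.
After: C2 has 1 bond to C, 2 bonds to H, 1 bond to I → oxidation state -1.
Δ = -1 − (-1) = 0, so no net redox change at C2.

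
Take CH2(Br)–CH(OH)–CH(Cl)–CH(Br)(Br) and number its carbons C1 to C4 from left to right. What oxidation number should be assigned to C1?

C1 has one bond to C (0), one bond to H (-1), one bond to Br (+1), one bond to H (-1).
Oxidation state = 0 − 1 + 1 − 1 = -1.

-1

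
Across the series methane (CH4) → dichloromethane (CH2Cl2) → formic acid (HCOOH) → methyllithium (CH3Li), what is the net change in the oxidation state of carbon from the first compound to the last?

Carbon oxidation states along the series — methane: -4, dichloromethane: 0, formic acid: +2, methyllithium: -4.
Net change = -4 − (-4) = 0.

0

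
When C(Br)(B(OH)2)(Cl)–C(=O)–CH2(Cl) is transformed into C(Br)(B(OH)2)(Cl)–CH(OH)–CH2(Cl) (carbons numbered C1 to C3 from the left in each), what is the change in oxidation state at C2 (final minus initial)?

-2

Before: C2 has 2 bonds to C, 2 bonds to O → oxidation state +2.
After: C2 has 2 bonds to C, 1 bond to H, 1 bond to O → oxidation state 0.
Δ = 0 − (+2) = -2, so this is a reduction at C2.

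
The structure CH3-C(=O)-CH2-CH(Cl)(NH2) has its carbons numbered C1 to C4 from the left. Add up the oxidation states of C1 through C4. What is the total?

Tallying each carbon's bonds:
C1: 1C, 3H → 0 − 3 = -3
C2: 2C, 2O → 0 + 2 = +2
C3: 2C, 2H → 0 − 2 = -2
C4: 1C, 1H, 1N, 1Cl → 0 − 1 + 1 + 1 = +1
Sum = -3 + 2 − 2 + 1 = -2.

-2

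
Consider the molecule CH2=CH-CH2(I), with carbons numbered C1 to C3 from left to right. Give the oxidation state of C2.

-1

C2 has a double bond to C (2×0 = 0), one bond to C (0), one bond to H (-1).
Oxidation state = 0 + 0 − 1 = -1.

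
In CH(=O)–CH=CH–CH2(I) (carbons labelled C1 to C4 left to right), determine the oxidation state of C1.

C1 has one bond to C (0), one bond to H (-1), a double bond to O (2×+1 = +2).
Oxidation state = 0 − 1 + 2 = +1.

+1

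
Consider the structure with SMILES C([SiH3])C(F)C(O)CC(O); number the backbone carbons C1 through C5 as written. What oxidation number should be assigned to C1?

-3

Count +1 for every bond to an atom more electronegative than carbon and −1 for every bond to one less electronegative; C–C bonds are 0.
C1 has one bond to C (0), one bond to H (-1), one bond to Si (-1), one bond to H (-1).
Oxidation state = 0 − 1 − 1 − 1 = -3.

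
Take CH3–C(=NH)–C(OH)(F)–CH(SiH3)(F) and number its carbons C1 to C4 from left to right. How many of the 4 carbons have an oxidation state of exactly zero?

0

Tallying each carbon's bonds:
C1: 1C, 3H → 0 − 3 = -3
C2: 2C, 2N → 0 + 2 = +2
C3: 2C, 1O, 1F → 0 + 1 + 1 = +2
C4: 1C, 1H, 1F, 1Si → 0 − 1 + 1 − 1 = -1
0 carbons meet the condition.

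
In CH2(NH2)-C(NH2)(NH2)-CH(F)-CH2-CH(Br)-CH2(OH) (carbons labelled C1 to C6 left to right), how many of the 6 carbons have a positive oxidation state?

1

Bonds to more-electronegative neighbours contribute +1 each, bonds to H or metals contribute −1 each, and C–C bonds contribute 0. Tallying each carbon:
C1: 1C, 2H, 1N → 0 − 2 + 1 = -1
C2: 2C, 2N → 0 + 2 = +2
C3: 2C, 1H, 1F → 0 − 1 + 1 = 0
C4: 2C, 2H → 0 − 2 = -2
C5: 2C, 1H, 1Br → 0 − 1 + 1 = 0
C6: 1C, 2H, 1O → 0 − 2 + 1 = -1
1 carbon (C2) meets the condition.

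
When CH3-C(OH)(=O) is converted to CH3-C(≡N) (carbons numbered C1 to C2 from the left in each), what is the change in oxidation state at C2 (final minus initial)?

0

Before: C2 has 1 bond to C, 3 bonds to O → oxidation state +3.
After: C2 has 1 bond to C, 3 bonds to N → oxidation state +3.
Δ = +3 − (+3) = 0, so no net redox change at C2.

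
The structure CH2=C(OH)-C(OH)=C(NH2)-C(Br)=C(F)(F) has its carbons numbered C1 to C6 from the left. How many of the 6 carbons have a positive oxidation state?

Tallying each carbon's bonds:
C1: 2C, 2H → 0 − 2 = -2
C2: 3C, 1O → 0 + 1 = +1
C3: 3C, 1O → 0 + 1 = +1
C4: 3C, 1N → 0 + 1 = +1
C5: 3C, 1Br → 0 + 1 = +1
C6: 2C, 2F → 0 + 2 = +2
5 carbons (C2, C3, C4, C5, C6) meet the condition.

5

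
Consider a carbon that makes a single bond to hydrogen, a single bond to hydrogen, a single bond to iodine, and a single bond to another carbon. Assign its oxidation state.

The carbon has one bond to C (0), one bond to I (+1), one bond to H (-1), one bond to H (-1).
Oxidation state = 0 + 1 − 1 − 1 = -1.

-1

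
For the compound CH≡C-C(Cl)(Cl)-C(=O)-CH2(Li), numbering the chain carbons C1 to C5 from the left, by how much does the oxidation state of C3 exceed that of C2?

+2

C3: 2C, 2Cl → 0 + 2 = +2
C2: 4C → 0 = 0
Difference: +2 − (0) = +2.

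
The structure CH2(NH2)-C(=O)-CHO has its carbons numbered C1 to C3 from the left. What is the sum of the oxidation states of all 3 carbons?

+2

Tallying each carbon's bonds:
C1: 1C, 2H, 1N → 0 − 2 + 1 = -1
C2: 2C, 2O → 0 + 2 = +2
C3: 1C, 1H, 2O → 0 − 1 + 2 = +1
Sum = -1 + 2 + 1 = +2.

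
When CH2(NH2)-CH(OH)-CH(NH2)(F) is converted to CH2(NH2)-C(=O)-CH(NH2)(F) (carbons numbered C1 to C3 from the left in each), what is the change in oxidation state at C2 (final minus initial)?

Before: C2 has 2 bonds to C, 1 bond to H, 1 bond to O → oxidation state 0.
After: C2 has 2 bonds to C, 2 bonds to O → oxidation state +2.
Δ = +2 − (0) = +2, so this is an oxidation at C2.

+2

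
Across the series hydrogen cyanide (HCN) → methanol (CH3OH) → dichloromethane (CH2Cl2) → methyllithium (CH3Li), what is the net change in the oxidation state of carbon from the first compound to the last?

Carbon oxidation states along the series — hydrogen cyanide: +2, methanol: -2, dichloromethane: 0, methyllithium: -4.
Net change = -4 − (+2) = -6.

-6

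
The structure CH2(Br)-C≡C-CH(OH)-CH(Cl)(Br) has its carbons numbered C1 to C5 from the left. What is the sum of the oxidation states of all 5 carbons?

0

Tallying each carbon's bonds:
C1: 1C, 2H, 1Br → 0 − 2 + 1 = -1
C2: 4C → 0 = 0
C3: 4C → 0 = 0
C4: 2C, 1H, 1O → 0 − 1 + 1 = 0
C5: 1C, 1H, 1Cl, 1Br → 0 − 1 + 1 + 1 = +1
Sum = -1 + 0 + 0 + 0 + 1 = 0.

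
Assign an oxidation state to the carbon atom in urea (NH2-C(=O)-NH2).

Bonds to more-electronegative neighbours contribute +1 each, bonds to H or metals contribute −1 each, and C–C bonds contribute 0.
The carbon has one bond to N (+1), a double bond to O (2×+1 = +2), one bond to N (+1).
Oxidation state = +1 + 2 + 1 = +4.

+4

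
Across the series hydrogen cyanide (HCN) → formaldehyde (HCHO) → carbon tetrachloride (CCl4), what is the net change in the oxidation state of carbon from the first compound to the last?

Carbon oxidation states along the series — hydrogen cyanide: +2, formaldehyde: 0, carbon tetrachloride: +4.
Net change = +4 − (+2) = +2.

+2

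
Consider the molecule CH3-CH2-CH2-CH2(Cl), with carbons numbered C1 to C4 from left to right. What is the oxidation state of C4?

-1

Each bond to a more electronegative atom (O, N, halogen) counts +1, each bond to a less electronegative atom (H, metal, B, Si) counts −1, and each C–C bond counts 0.
C4 has one bond to C (0), one bond to H (-1), one bond to Cl (+1), one bond to H (-1).
Oxidation state = 0 − 1 + 1 − 1 = -1.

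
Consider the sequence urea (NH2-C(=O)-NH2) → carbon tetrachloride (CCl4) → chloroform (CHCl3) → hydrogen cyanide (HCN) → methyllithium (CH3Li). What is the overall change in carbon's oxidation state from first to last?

Carbon oxidation states along the series — urea: +4, carbon tetrachloride: +4, chloroform: +2, hydrogen cyanide: +2, methyllithium: -4.
Net change = -4 − (+4) = -8.

-8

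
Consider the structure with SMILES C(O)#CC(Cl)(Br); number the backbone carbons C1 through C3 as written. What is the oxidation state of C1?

+1

C1 has a triple bond to C (3×0 = 0), one bond to O (+1).
Oxidation state = 0 + 1 = +1.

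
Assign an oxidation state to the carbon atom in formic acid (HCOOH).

+2

Each bond to a more electronegative atom (O, N, halogen) counts +1, each bond to a less electronegative atom (H, metal, B, Si) counts −1, and each C–C bond counts 0.
The carbon has one bond to H (-1), a double bond to O (2×+1 = +2), one bond to O (+1).
Oxidation state = -1 + 2 + 1 = +2.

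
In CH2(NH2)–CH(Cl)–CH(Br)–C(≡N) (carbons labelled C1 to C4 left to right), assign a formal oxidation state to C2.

0

C2 has one bond to C (0), one bond to C (0), one bond to Cl (+1), one bond to H (-1).
Oxidation state = 0 + 0 + 1 − 1 = 0.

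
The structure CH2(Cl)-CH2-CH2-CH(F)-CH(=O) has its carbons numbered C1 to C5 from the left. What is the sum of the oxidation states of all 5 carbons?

Bonds to more-electronegative neighbours contribute +1 each, bonds to H or metals contribute −1 each, and C–C bonds contribute 0. Tallying each carbon:
C1: 1C, 2H, 1Cl → 0 − 2 + 1 = -1
C2: 2C, 2H → 0 − 2 = -2
C3: 2C, 2H → 0 − 2 = -2
C4: 2C, 1H, 1F → 0 − 1 + 1 = 0
C5: 1C, 1H, 2O → 0 − 1 + 2 = +1
Sum = -1 − 2 − 2 + 0 + 1 = -4.

-4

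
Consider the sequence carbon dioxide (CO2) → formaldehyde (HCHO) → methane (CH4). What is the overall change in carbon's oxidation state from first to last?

-8

Carbon oxidation states along the series — carbon dioxide: +4, formaldehyde: 0, methane: -4.
Net change = -4 − (+4) = -8.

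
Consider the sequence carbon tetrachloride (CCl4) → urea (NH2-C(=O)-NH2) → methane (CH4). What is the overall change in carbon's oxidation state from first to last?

-8

Carbon oxidation states along the series — carbon tetrachloride: +4, urea: +4, methane: -4.
Net change = -4 − (+4) = -8.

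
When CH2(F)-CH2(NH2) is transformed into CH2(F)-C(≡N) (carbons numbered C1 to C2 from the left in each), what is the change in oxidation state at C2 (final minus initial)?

Before: C2 has 1 bond to C, 2 bonds to H, 1 bond to N → oxidation state -1.
After: C2 has 1 bond to C, 3 bonds to N → oxidation state +3.
Δ = +3 − (-1) = +4, so this is an oxidation at C2.

+4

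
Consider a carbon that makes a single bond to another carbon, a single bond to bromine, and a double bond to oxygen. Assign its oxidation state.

+3

The carbon has one bond to C (0), one bond to Br (+1), a double bond to O (2×+1 = +2).
Oxidation state = 0 + 1 + 2 = +3.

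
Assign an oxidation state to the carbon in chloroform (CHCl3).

+2

The carbon has one bond to H (-1), one bond to Cl (+1), one bond to Cl (+1), one bond to Cl (+1).
Oxidation state = -1 + 1 + 1 + 1 = +2.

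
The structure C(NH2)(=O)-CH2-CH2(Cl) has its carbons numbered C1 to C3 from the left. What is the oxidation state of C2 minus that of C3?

C2: 2C, 2H → 0 − 2 = -2
C3: 1C, 2H, 1Cl → 0 − 2 + 1 = -1
Difference: -2 − (-1) = -1.

-1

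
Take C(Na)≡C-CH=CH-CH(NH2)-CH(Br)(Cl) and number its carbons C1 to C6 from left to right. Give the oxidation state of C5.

C5 has one bond to C (0), one bond to C (0), one bond to N (+1), one bond to H (-1).
Oxidation state = 0 + 0 + 1 − 1 = 0.

0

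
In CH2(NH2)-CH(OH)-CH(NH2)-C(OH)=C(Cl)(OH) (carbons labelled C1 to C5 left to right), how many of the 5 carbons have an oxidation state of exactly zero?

Tallying each carbon's bonds:
C1: 1C, 2H, 1N → 0 − 2 + 1 = -1
C2: 2C, 1H, 1O → 0 − 1 + 1 = 0
C3: 2C, 1H, 1N → 0 − 1 + 1 = 0
C4: 3C, 1O → 0 + 1 = +1
C5: 2C, 1O, 1Cl → 0 + 1 + 1 = +2
2 carbons (C2, C3) meet the condition.

2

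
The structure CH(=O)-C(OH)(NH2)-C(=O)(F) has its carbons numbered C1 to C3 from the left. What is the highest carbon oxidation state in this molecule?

Tallying each carbon's bonds:
C1: 1C, 1H, 2O → 0 − 1 + 2 = +1
C2: 2C, 1O, 1N → 0 + 1 + 1 = +2
C3: 1C, 2O, 1F → 0 + 2 + 1 = +3
The highest value is +3.

+3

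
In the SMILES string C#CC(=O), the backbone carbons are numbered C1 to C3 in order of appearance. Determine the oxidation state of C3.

Assign +1 per bond to O/N/halogen, −1 per bond to H or an electropositive element, and 0 per bond to carbon.
C3 has one bond to C (0), a double bond to O (2×+1 = +2), one bond to H (-1).
Oxidation state = 0 + 2 − 1 = +1.

+1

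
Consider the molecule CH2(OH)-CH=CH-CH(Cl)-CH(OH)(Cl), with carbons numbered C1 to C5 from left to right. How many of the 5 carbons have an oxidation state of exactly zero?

1

Tallying each carbon's bonds:
C1: 1C, 2H, 1O → 0 − 2 + 1 = -1
C2: 3C, 1H → 0 − 1 = -1
C3: 3C, 1H → 0 − 1 = -1
C4: 2C, 1H, 1Cl → 0 − 1 + 1 = 0
C5: 1C, 1H, 1O, 1Cl → 0 − 1 + 1 + 1 = +1
1 carbon (C4) meets the condition.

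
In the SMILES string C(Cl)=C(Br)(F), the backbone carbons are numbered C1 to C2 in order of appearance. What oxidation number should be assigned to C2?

Bonds to more-electronegative neighbours contribute +1 each, bonds to H or metals contribute −1 each, and C–C bonds contribute 0.
C2 has a double bond to C (2×0 = 0), one bond to Br (+1), one bond to F (+1).
Oxidation state = 0 + 1 + 1 = +2.

+2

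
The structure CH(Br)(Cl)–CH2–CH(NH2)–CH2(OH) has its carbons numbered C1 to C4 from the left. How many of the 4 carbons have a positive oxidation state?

Tallying each carbon's bonds:
C1: 1C, 1H, 1Cl, 1Br → 0 − 1 + 1 + 1 = +1
C2: 2C, 2H → 0 − 2 = -2
C3: 2C, 1H, 1N → 0 − 1 + 1 = 0
C4: 1C, 2H, 1O → 0 − 2 + 1 = -1
1 carbon (C1) meets the condition.

1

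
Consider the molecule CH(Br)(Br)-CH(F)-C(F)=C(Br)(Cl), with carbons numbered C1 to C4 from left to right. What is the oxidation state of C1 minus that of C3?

0

C1: 1C, 1H, 2Br → 0 − 1 + 2 = +1
C3: 3C, 1F → 0 + 1 = +1
Difference: +1 − (+1) = 0.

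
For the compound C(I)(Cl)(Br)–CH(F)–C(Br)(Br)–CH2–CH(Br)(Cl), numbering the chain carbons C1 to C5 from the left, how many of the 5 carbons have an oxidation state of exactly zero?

1

Tallying each carbon's bonds:
C1: 1C, 1Cl, 1Br, 1I → 0 + 1 + 1 + 1 = +3
C2: 2C, 1H, 1F → 0 − 1 + 1 = 0
C3: 2C, 2Br → 0 + 2 = +2
C4: 2C, 2H → 0 − 2 = -2
C5: 1C, 1H, 1Cl, 1Br → 0 − 1 + 1 + 1 = +1
1 carbon (C2) meets the condition.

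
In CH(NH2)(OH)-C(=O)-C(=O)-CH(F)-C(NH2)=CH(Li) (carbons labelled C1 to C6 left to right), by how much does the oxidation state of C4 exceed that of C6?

+2

C4: 2C, 1H, 1F → 0 − 1 + 1 = 0
C6: 2C, 1H, 1Li → 0 − 1 − 1 = -2
Difference: 0 − (-2) = +2.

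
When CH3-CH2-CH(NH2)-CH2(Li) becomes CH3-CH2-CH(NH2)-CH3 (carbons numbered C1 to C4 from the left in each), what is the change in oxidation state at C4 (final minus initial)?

Before: C4 has 1 bond to C, 2 bonds to H, 1 bond to Li → oxidation state -3.
After: C4 has 1 bond to C, 3 bonds to H → oxidation state -3.
Δ = -3 − (-3) = 0, so no net redox change at C4.

0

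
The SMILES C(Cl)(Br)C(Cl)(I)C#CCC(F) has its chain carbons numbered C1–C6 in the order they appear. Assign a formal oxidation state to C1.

Count +1 for every bond to an atom more electronegative than carbon and −1 for every bond to one less electronegative; C–C bonds are 0.
C1 has one bond to C (0), one bond to H (-1), one bond to Cl (+1), one bond to Br (+1).
Oxidation state = 0 − 1 + 1 + 1 = +1.

+1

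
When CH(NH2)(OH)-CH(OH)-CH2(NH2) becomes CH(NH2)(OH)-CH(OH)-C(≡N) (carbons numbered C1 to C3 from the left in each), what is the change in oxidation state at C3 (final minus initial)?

Before: C3 has 1 bond to C, 2 bonds to H, 1 bond to N → oxidation state -1.
After: C3 has 1 bond to C, 3 bonds to N → oxidation state +3.
Δ = +3 − (-1) = +4, so this is an oxidation at C3.

+4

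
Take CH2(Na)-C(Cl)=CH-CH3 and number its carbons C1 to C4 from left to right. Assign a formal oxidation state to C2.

Count +1 for every bond to an atom more electronegative than carbon and −1 for every bond to one less electronegative; C–C bonds are 0.
C2 has one bond to C (0), a double bond to C (2×0 = 0), one bond to Cl (+1).
Oxidation state = 0 + 0 + 1 = +1.

+1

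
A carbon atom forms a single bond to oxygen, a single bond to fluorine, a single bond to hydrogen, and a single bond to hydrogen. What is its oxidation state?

0

The carbon has one bond to H (-1), one bond to F (+1), one bond to H (-1), one bond to O (+1).
Oxidation state = -1 + 1 − 1 + 1 = 0.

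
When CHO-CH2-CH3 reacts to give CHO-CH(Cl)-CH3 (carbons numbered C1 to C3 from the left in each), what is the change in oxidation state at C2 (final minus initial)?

Before: C2 has 2 bonds to C, 2 bonds to H → oxidation state -2.
After: C2 has 2 bonds to C, 1 bond to H, 1 bond to Cl → oxidation state 0.
Δ = 0 − (-2) = +2, so this is an oxidation at C2.

+2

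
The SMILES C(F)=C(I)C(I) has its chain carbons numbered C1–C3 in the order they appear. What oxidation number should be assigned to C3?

Each bond to a more electronegative atom (O, N, halogen) counts +1, each bond to a less electronegative atom (H, metal, B, Si) counts −1, and each C–C bond counts 0.
C3 has one bond to C (0), one bond to I (+1), one bond to H (-1), one bond to H (-1).
Oxidation state = 0 + 1 − 1 − 1 = -1.

-1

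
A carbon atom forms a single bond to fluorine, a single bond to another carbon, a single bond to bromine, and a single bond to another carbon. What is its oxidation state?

Count +1 for every bond to an atom more electronegative than carbon and −1 for every bond to one less electronegative; C–C bonds are 0.
The carbon has one bond to C (0), one bond to C (0), one bond to F (+1), one bond to Br (+1).
Oxidation state = 0 + 0 + 1 + 1 = +2.

+2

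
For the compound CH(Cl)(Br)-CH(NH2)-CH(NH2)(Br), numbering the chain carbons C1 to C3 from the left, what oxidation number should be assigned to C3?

+1

C3 has one bond to C (0), one bond to N (+1), one bond to H (-1), one bond to Br (+1).
Oxidation state = 0 + 1 − 1 + 1 = +1.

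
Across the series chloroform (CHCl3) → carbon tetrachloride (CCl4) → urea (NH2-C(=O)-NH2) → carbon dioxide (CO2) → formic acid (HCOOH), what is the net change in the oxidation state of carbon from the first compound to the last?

0

Carbon oxidation states along the series — chloroform: +2, carbon tetrachloride: +4, urea: +4, carbon dioxide: +4, formic acid: +2.
Net change = +2 − (+2) = 0.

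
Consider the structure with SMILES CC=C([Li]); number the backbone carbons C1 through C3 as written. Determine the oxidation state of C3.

-2

Each bond to a more electronegative atom (O, N, halogen) counts +1, each bond to a less electronegative atom (H, metal, B, Si) counts −1, and each C–C bond counts 0.
C3 has a double bond to C (2×0 = 0), one bond to Li (-1), one bond to H (-1).
Oxidation state = 0 − 1 − 1 = -2.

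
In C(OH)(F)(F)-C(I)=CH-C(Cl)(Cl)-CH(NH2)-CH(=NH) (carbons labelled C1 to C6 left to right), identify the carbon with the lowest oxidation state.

Assign +1 per bond to O/N/halogen, −1 per bond to H or an electropositive element, and 0 per bond to carbon. Tallying each carbon:
C1: 1C, 1O, 2F → 0 + 1 + 2 = +3
C2: 3C, 1I → 0 + 1 = +1
C3: 3C, 1H → 0 − 1 = -1
C4: 2C, 2Cl → 0 + 2 = +2
C5: 2C, 1H, 1N → 0 − 1 + 1 = 0
C6: 1C, 1H, 2N → 0 − 1 + 2 = +1
The most reduced carbon is C3 at -1.

C3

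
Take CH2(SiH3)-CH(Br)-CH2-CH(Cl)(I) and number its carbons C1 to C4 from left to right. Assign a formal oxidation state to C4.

C4 has one bond to C (0), one bond to H (-1), one bond to Cl (+1), one bond to I (+1).
Oxidation state = 0 − 1 + 1 + 1 = +1.

+1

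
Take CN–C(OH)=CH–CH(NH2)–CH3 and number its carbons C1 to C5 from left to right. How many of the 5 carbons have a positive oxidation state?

2

Bonds to more-electronegative neighbours contribute +1 each, bonds to H or metals contribute −1 each, and C–C bonds contribute 0. Tallying each carbon:
C1: 1C, 3N → 0 + 3 = +3
C2: 3C, 1O → 0 + 1 = +1
C3: 3C, 1H → 0 − 1 = -1
C4: 2C, 1H, 1N → 0 − 1 + 1 = 0
C5: 1C, 3H → 0 − 3 = -3
2 carbons (C1, C2) meet the condition.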